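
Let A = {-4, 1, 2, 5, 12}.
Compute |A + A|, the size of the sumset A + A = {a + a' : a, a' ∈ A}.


A + A = {a + a' : a, a' ∈ A}; |A| = 5.
General bounds: 2|A| - 1 ≤ |A + A| ≤ |A|(|A|+1)/2, i.e. 9 ≤ |A + A| ≤ 15.
Lower bound 2|A|-1 is attained iff A is an arithmetic progression.
Enumerate sums a + a' for a ≤ a' (symmetric, so this suffices):
a = -4: -4+-4=-8, -4+1=-3, -4+2=-2, -4+5=1, -4+12=8
a = 1: 1+1=2, 1+2=3, 1+5=6, 1+12=13
a = 2: 2+2=4, 2+5=7, 2+12=14
a = 5: 5+5=10, 5+12=17
a = 12: 12+12=24
Distinct sums: {-8, -3, -2, 1, 2, 3, 4, 6, 7, 8, 10, 13, 14, 17, 24}
|A + A| = 15

|A + A| = 15


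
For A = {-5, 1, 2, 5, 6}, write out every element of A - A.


A - A = {a - a' : a, a' ∈ A}.
Compute a - a' for each ordered pair (a, a'):
a = -5: -5--5=0, -5-1=-6, -5-2=-7, -5-5=-10, -5-6=-11
a = 1: 1--5=6, 1-1=0, 1-2=-1, 1-5=-4, 1-6=-5
a = 2: 2--5=7, 2-1=1, 2-2=0, 2-5=-3, 2-6=-4
a = 5: 5--5=10, 5-1=4, 5-2=3, 5-5=0, 5-6=-1
a = 6: 6--5=11, 6-1=5, 6-2=4, 6-5=1, 6-6=0
Collecting distinct values (and noting 0 appears from a-a):
A - A = {-11, -10, -7, -6, -5, -4, -3, -1, 0, 1, 3, 4, 5, 6, 7, 10, 11}
|A - A| = 17

A - A = {-11, -10, -7, -6, -5, -4, -3, -1, 0, 1, 3, 4, 5, 6, 7, 10, 11}


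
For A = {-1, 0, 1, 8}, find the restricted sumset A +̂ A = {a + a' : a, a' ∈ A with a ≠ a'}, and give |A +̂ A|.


Restricted sumset: A +̂ A = {a + a' : a ∈ A, a' ∈ A, a ≠ a'}.
Equivalently, take A + A and drop any sum 2a that is achievable ONLY as a + a for a ∈ A (i.e. sums representable only with equal summands).
Enumerate pairs (a, a') with a < a' (symmetric, so each unordered pair gives one sum; this covers all a ≠ a'):
  -1 + 0 = -1
  -1 + 1 = 0
  -1 + 8 = 7
  0 + 1 = 1
  0 + 8 = 8
  1 + 8 = 9
Collected distinct sums: {-1, 0, 1, 7, 8, 9}
|A +̂ A| = 6
(Reference bound: |A +̂ A| ≥ 2|A| - 3 for |A| ≥ 2, with |A| = 4 giving ≥ 5.)

|A +̂ A| = 6


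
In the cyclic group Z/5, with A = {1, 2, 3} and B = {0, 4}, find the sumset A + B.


Work in Z/5Z: reduce every sum a + b modulo 5.
Enumerate all 6 pairs:
a = 1: 1+0=1, 1+4=0
a = 2: 2+0=2, 2+4=1
a = 3: 3+0=3, 3+4=2
Distinct residues collected: {0, 1, 2, 3}
|A + B| = 4 (out of 5 total residues).

A + B = {0, 1, 2, 3}


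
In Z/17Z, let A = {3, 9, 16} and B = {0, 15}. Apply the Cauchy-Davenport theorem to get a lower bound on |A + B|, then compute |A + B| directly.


Cauchy-Davenport: |A + B| ≥ min(p, |A| + |B| - 1) for A, B nonempty in Z/pZ.
|A| = 3, |B| = 2, p = 17.
CD lower bound = min(17, 3 + 2 - 1) = min(17, 4) = 4.
Compute A + B mod 17 directly:
a = 3: 3+0=3, 3+15=1
a = 9: 9+0=9, 9+15=7
a = 16: 16+0=16, 16+15=14
A + B = {1, 3, 7, 9, 14, 16}, so |A + B| = 6.
Verify: 6 ≥ 4? Yes ✓.

CD lower bound = 4, actual |A + B| = 6.


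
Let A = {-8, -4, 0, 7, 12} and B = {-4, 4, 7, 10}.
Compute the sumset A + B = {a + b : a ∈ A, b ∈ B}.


A + B = {a + b : a ∈ A, b ∈ B}.
Enumerate all |A|·|B| = 5·4 = 20 pairs (a, b) and collect distinct sums.
a = -8: -8+-4=-12, -8+4=-4, -8+7=-1, -8+10=2
a = -4: -4+-4=-8, -4+4=0, -4+7=3, -4+10=6
a = 0: 0+-4=-4, 0+4=4, 0+7=7, 0+10=10
a = 7: 7+-4=3, 7+4=11, 7+7=14, 7+10=17
a = 12: 12+-4=8, 12+4=16, 12+7=19, 12+10=22
Collecting distinct sums: A + B = {-12, -8, -4, -1, 0, 2, 3, 4, 6, 7, 8, 10, 11, 14, 16, 17, 19, 22}
|A + B| = 18

A + B = {-12, -8, -4, -1, 0, 2, 3, 4, 6, 7, 8, 10, 11, 14, 16, 17, 19, 22}


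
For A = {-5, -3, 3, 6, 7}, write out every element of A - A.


A - A = {a - a' : a, a' ∈ A}.
Compute a - a' for each ordered pair (a, a'):
a = -5: -5--5=0, -5--3=-2, -5-3=-8, -5-6=-11, -5-7=-12
a = -3: -3--5=2, -3--3=0, -3-3=-6, -3-6=-9, -3-7=-10
a = 3: 3--5=8, 3--3=6, 3-3=0, 3-6=-3, 3-7=-4
a = 6: 6--5=11, 6--3=9, 6-3=3, 6-6=0, 6-7=-1
a = 7: 7--5=12, 7--3=10, 7-3=4, 7-6=1, 7-7=0
Collecting distinct values (and noting 0 appears from a-a):
A - A = {-12, -11, -10, -9, -8, -6, -4, -3, -2, -1, 0, 1, 2, 3, 4, 6, 8, 9, 10, 11, 12}
|A - A| = 21

A - A = {-12, -11, -10, -9, -8, -6, -4, -3, -2, -1, 0, 1, 2, 3, 4, 6, 8, 9, 10, 11, 12}


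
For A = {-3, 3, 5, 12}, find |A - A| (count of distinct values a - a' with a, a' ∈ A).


A - A = {a - a' : a, a' ∈ A}; |A| = 4.
Bounds: 2|A|-1 ≤ |A - A| ≤ |A|² - |A| + 1, i.e. 7 ≤ |A - A| ≤ 13.
Note: 0 ∈ A - A always (from a - a). The set is symmetric: if d ∈ A - A then -d ∈ A - A.
Enumerate nonzero differences d = a - a' with a > a' (then include -d):
Positive differences: {2, 6, 7, 8, 9, 15}
Full difference set: {0} ∪ (positive diffs) ∪ (negative diffs).
|A - A| = 1 + 2·6 = 13 (matches direct enumeration: 13).

|A - A| = 13


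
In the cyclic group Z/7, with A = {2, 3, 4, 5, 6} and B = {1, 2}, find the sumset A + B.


Work in Z/7Z: reduce every sum a + b modulo 7.
Enumerate all 10 pairs:
a = 2: 2+1=3, 2+2=4
a = 3: 3+1=4, 3+2=5
a = 4: 4+1=5, 4+2=6
a = 5: 5+1=6, 5+2=0
a = 6: 6+1=0, 6+2=1
Distinct residues collected: {0, 1, 3, 4, 5, 6}
|A + B| = 6 (out of 7 total residues).

A + B = {0, 1, 3, 4, 5, 6}


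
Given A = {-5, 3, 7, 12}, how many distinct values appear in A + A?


A + A = {a + a' : a, a' ∈ A}; |A| = 4.
General bounds: 2|A| - 1 ≤ |A + A| ≤ |A|(|A|+1)/2, i.e. 7 ≤ |A + A| ≤ 10.
Lower bound 2|A|-1 is attained iff A is an arithmetic progression.
Enumerate sums a + a' for a ≤ a' (symmetric, so this suffices):
a = -5: -5+-5=-10, -5+3=-2, -5+7=2, -5+12=7
a = 3: 3+3=6, 3+7=10, 3+12=15
a = 7: 7+7=14, 7+12=19
a = 12: 12+12=24
Distinct sums: {-10, -2, 2, 6, 7, 10, 14, 15, 19, 24}
|A + A| = 10

|A + A| = 10


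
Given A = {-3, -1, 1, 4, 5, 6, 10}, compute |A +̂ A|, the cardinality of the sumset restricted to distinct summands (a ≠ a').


Restricted sumset: A +̂ A = {a + a' : a ∈ A, a' ∈ A, a ≠ a'}.
Equivalently, take A + A and drop any sum 2a that is achievable ONLY as a + a for a ∈ A (i.e. sums representable only with equal summands).
Enumerate pairs (a, a') with a < a' (symmetric, so each unordered pair gives one sum; this covers all a ≠ a'):
  -3 + -1 = -4
  -3 + 1 = -2
  -3 + 4 = 1
  -3 + 5 = 2
  -3 + 6 = 3
  -3 + 10 = 7
  -1 + 1 = 0
  -1 + 4 = 3
  -1 + 5 = 4
  -1 + 6 = 5
  -1 + 10 = 9
  1 + 4 = 5
  1 + 5 = 6
  1 + 6 = 7
  1 + 10 = 11
  4 + 5 = 9
  4 + 6 = 10
  4 + 10 = 14
  5 + 6 = 11
  5 + 10 = 15
  6 + 10 = 16
Collected distinct sums: {-4, -2, 0, 1, 2, 3, 4, 5, 6, 7, 9, 10, 11, 14, 15, 16}
|A +̂ A| = 16
(Reference bound: |A +̂ A| ≥ 2|A| - 3 for |A| ≥ 2, with |A| = 7 giving ≥ 11.)

|A +̂ A| = 16


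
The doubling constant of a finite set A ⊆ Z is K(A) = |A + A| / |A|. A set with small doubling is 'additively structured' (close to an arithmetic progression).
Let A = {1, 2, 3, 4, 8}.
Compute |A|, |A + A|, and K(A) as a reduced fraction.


|A| = 5.
Compute A + A by enumerating all 25 pairs.
A + A = {2, 3, 4, 5, 6, 7, 8, 9, 10, 11, 12, 16}, so |A + A| = 12.
K = |A + A| / |A| = 12/5 (already in lowest terms) ≈ 2.4000.
Reference: AP of size 5 gives K = 9/5 ≈ 1.8000; a fully generic set of size 5 gives K ≈ 3.0000.

|A| = 5, |A + A| = 12, K = 12/5.


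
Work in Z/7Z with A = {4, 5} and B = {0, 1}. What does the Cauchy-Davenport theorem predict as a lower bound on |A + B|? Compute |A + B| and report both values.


Cauchy-Davenport: |A + B| ≥ min(p, |A| + |B| - 1) for A, B nonempty in Z/pZ.
|A| = 2, |B| = 2, p = 7.
CD lower bound = min(7, 2 + 2 - 1) = min(7, 3) = 3.
Compute A + B mod 7 directly:
a = 4: 4+0=4, 4+1=5
a = 5: 5+0=5, 5+1=6
A + B = {4, 5, 6}, so |A + B| = 3.
Verify: 3 ≥ 3? Yes ✓.

CD lower bound = 3, actual |A + B| = 3.


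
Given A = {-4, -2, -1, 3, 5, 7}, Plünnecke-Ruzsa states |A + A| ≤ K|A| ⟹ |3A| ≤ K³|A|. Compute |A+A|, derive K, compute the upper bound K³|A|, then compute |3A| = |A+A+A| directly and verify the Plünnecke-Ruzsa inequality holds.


|A| = 6.
Step 1: Compute A + A by enumerating all 36 pairs.
A + A = {-8, -6, -5, -4, -3, -2, -1, 1, 2, 3, 4, 5, 6, 8, 10, 12, 14}, so |A + A| = 17.
Step 2: Doubling constant K = |A + A|/|A| = 17/6 = 17/6 ≈ 2.8333.
Step 3: Plünnecke-Ruzsa gives |3A| ≤ K³·|A| = (2.8333)³ · 6 ≈ 136.4722.
Step 4: Compute 3A = A + A + A directly by enumerating all triples (a,b,c) ∈ A³; |3A| = 29.
Step 5: Check 29 ≤ 136.4722? Yes ✓.

K = 17/6, Plünnecke-Ruzsa bound K³|A| ≈ 136.4722, |3A| = 29, inequality holds.


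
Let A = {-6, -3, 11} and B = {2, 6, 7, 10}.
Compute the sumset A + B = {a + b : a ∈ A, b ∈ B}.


A + B = {a + b : a ∈ A, b ∈ B}.
Enumerate all |A|·|B| = 3·4 = 12 pairs (a, b) and collect distinct sums.
a = -6: -6+2=-4, -6+6=0, -6+7=1, -6+10=4
a = -3: -3+2=-1, -3+6=3, -3+7=4, -3+10=7
a = 11: 11+2=13, 11+6=17, 11+7=18, 11+10=21
Collecting distinct sums: A + B = {-4, -1, 0, 1, 3, 4, 7, 13, 17, 18, 21}
|A + B| = 11

A + B = {-4, -1, 0, 1, 3, 4, 7, 13, 17, 18, 21}


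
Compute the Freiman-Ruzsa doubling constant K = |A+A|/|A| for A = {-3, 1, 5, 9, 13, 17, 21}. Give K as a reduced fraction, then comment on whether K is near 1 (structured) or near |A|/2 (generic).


|A| = 7.
Compute A + A by enumerating all 49 pairs.
A + A = {-6, -2, 2, 6, 10, 14, 18, 22, 26, 30, 34, 38, 42}, so |A + A| = 13.
K = |A + A| / |A| = 13/7 (already in lowest terms) ≈ 1.8571.
Reference: AP of size 7 gives K = 13/7 ≈ 1.8571; a fully generic set of size 7 gives K ≈ 4.0000.

|A| = 7, |A + A| = 13, K = 13/7.


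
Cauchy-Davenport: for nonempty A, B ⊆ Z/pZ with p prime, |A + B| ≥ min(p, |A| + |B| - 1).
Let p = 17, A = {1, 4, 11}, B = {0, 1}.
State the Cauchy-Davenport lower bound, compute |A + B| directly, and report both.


Cauchy-Davenport: |A + B| ≥ min(p, |A| + |B| - 1) for A, B nonempty in Z/pZ.
|A| = 3, |B| = 2, p = 17.
CD lower bound = min(17, 3 + 2 - 1) = min(17, 4) = 4.
Compute A + B mod 17 directly:
a = 1: 1+0=1, 1+1=2
a = 4: 4+0=4, 4+1=5
a = 11: 11+0=11, 11+1=12
A + B = {1, 2, 4, 5, 11, 12}, so |A + B| = 6.
Verify: 6 ≥ 4? Yes ✓.

CD lower bound = 4, actual |A + B| = 6.


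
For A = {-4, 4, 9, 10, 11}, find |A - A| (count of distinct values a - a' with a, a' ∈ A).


A - A = {a - a' : a, a' ∈ A}; |A| = 5.
Bounds: 2|A|-1 ≤ |A - A| ≤ |A|² - |A| + 1, i.e. 9 ≤ |A - A| ≤ 21.
Note: 0 ∈ A - A always (from a - a). The set is symmetric: if d ∈ A - A then -d ∈ A - A.
Enumerate nonzero differences d = a - a' with a > a' (then include -d):
Positive differences: {1, 2, 5, 6, 7, 8, 13, 14, 15}
Full difference set: {0} ∪ (positive diffs) ∪ (negative diffs).
|A - A| = 1 + 2·9 = 19 (matches direct enumeration: 19).

|A - A| = 19


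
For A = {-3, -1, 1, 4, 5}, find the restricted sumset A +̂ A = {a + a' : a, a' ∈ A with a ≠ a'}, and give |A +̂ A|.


Restricted sumset: A +̂ A = {a + a' : a ∈ A, a' ∈ A, a ≠ a'}.
Equivalently, take A + A and drop any sum 2a that is achievable ONLY as a + a for a ∈ A (i.e. sums representable only with equal summands).
Enumerate pairs (a, a') with a < a' (symmetric, so each unordered pair gives one sum; this covers all a ≠ a'):
  -3 + -1 = -4
  -3 + 1 = -2
  -3 + 4 = 1
  -3 + 5 = 2
  -1 + 1 = 0
  -1 + 4 = 3
  -1 + 5 = 4
  1 + 4 = 5
  1 + 5 = 6
  4 + 5 = 9
Collected distinct sums: {-4, -2, 0, 1, 2, 3, 4, 5, 6, 9}
|A +̂ A| = 10
(Reference bound: |A +̂ A| ≥ 2|A| - 3 for |A| ≥ 2, with |A| = 5 giving ≥ 7.)

|A +̂ A| = 10


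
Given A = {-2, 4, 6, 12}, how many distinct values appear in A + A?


A + A = {a + a' : a, a' ∈ A}; |A| = 4.
General bounds: 2|A| - 1 ≤ |A + A| ≤ |A|(|A|+1)/2, i.e. 7 ≤ |A + A| ≤ 10.
Lower bound 2|A|-1 is attained iff A is an arithmetic progression.
Enumerate sums a + a' for a ≤ a' (symmetric, so this suffices):
a = -2: -2+-2=-4, -2+4=2, -2+6=4, -2+12=10
a = 4: 4+4=8, 4+6=10, 4+12=16
a = 6: 6+6=12, 6+12=18
a = 12: 12+12=24
Distinct sums: {-4, 2, 4, 8, 10, 12, 16, 18, 24}
|A + A| = 9

|A + A| = 9


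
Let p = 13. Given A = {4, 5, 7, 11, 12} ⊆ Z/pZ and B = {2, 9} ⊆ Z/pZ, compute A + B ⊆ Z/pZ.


Work in Z/13Z: reduce every sum a + b modulo 13.
Enumerate all 10 pairs:
a = 4: 4+2=6, 4+9=0
a = 5: 5+2=7, 5+9=1
a = 7: 7+2=9, 7+9=3
a = 11: 11+2=0, 11+9=7
a = 12: 12+2=1, 12+9=8
Distinct residues collected: {0, 1, 3, 6, 7, 8, 9}
|A + B| = 7 (out of 13 total residues).

A + B = {0, 1, 3, 6, 7, 8, 9}


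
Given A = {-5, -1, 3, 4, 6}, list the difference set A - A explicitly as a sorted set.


A - A = {a - a' : a, a' ∈ A}.
Compute a - a' for each ordered pair (a, a'):
a = -5: -5--5=0, -5--1=-4, -5-3=-8, -5-4=-9, -5-6=-11
a = -1: -1--5=4, -1--1=0, -1-3=-4, -1-4=-5, -1-6=-7
a = 3: 3--5=8, 3--1=4, 3-3=0, 3-4=-1, 3-6=-3
a = 4: 4--5=9, 4--1=5, 4-3=1, 4-4=0, 4-6=-2
a = 6: 6--5=11, 6--1=7, 6-3=3, 6-4=2, 6-6=0
Collecting distinct values (and noting 0 appears from a-a):
A - A = {-11, -9, -8, -7, -5, -4, -3, -2, -1, 0, 1, 2, 3, 4, 5, 7, 8, 9, 11}
|A - A| = 19

A - A = {-11, -9, -8, -7, -5, -4, -3, -2, -1, 0, 1, 2, 3, 4, 5, 7, 8, 9, 11}


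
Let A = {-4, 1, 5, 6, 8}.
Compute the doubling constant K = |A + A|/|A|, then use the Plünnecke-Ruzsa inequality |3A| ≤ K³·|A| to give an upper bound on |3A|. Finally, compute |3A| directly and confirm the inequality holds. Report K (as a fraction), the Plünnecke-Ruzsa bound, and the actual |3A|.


|A| = 5.
Step 1: Compute A + A by enumerating all 25 pairs.
A + A = {-8, -3, 1, 2, 4, 6, 7, 9, 10, 11, 12, 13, 14, 16}, so |A + A| = 14.
Step 2: Doubling constant K = |A + A|/|A| = 14/5 = 14/5 ≈ 2.8000.
Step 3: Plünnecke-Ruzsa gives |3A| ≤ K³·|A| = (2.8000)³ · 5 ≈ 109.7600.
Step 4: Compute 3A = A + A + A directly by enumerating all triples (a,b,c) ∈ A³; |3A| = 26.
Step 5: Check 26 ≤ 109.7600? Yes ✓.

K = 14/5, Plünnecke-Ruzsa bound K³|A| ≈ 109.7600, |3A| = 26, inequality holds.


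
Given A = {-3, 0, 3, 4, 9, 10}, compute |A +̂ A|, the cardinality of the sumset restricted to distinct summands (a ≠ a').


Restricted sumset: A +̂ A = {a + a' : a ∈ A, a' ∈ A, a ≠ a'}.
Equivalently, take A + A and drop any sum 2a that is achievable ONLY as a + a for a ∈ A (i.e. sums representable only with equal summands).
Enumerate pairs (a, a') with a < a' (symmetric, so each unordered pair gives one sum; this covers all a ≠ a'):
  -3 + 0 = -3
  -3 + 3 = 0
  -3 + 4 = 1
  -3 + 9 = 6
  -3 + 10 = 7
  0 + 3 = 3
  0 + 4 = 4
  0 + 9 = 9
  0 + 10 = 10
  3 + 4 = 7
  3 + 9 = 12
  3 + 10 = 13
  4 + 9 = 13
  4 + 10 = 14
  9 + 10 = 19
Collected distinct sums: {-3, 0, 1, 3, 4, 6, 7, 9, 10, 12, 13, 14, 19}
|A +̂ A| = 13
(Reference bound: |A +̂ A| ≥ 2|A| - 3 for |A| ≥ 2, with |A| = 6 giving ≥ 9.)

|A +̂ A| = 13


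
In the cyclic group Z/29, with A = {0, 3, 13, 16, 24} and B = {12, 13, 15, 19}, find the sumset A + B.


Work in Z/29Z: reduce every sum a + b modulo 29.
Enumerate all 20 pairs:
a = 0: 0+12=12, 0+13=13, 0+15=15, 0+19=19
a = 3: 3+12=15, 3+13=16, 3+15=18, 3+19=22
a = 13: 13+12=25, 13+13=26, 13+15=28, 13+19=3
a = 16: 16+12=28, 16+13=0, 16+15=2, 16+19=6
a = 24: 24+12=7, 24+13=8, 24+15=10, 24+19=14
Distinct residues collected: {0, 2, 3, 6, 7, 8, 10, 12, 13, 14, 15, 16, 18, 19, 22, 25, 26, 28}
|A + B| = 18 (out of 29 total residues).

A + B = {0, 2, 3, 6, 7, 8, 10, 12, 13, 14, 15, 16, 18, 19, 22, 25, 26, 28}


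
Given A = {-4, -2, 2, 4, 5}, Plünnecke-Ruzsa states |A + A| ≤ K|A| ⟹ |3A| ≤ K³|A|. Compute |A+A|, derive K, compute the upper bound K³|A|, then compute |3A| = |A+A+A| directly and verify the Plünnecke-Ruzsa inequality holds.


|A| = 5.
Step 1: Compute A + A by enumerating all 25 pairs.
A + A = {-8, -6, -4, -2, 0, 1, 2, 3, 4, 6, 7, 8, 9, 10}, so |A + A| = 14.
Step 2: Doubling constant K = |A + A|/|A| = 14/5 = 14/5 ≈ 2.8000.
Step 3: Plünnecke-Ruzsa gives |3A| ≤ K³·|A| = (2.8000)³ · 5 ≈ 109.7600.
Step 4: Compute 3A = A + A + A directly by enumerating all triples (a,b,c) ∈ A³; |3A| = 24.
Step 5: Check 24 ≤ 109.7600? Yes ✓.

K = 14/5, Plünnecke-Ruzsa bound K³|A| ≈ 109.7600, |3A| = 24, inequality holds.


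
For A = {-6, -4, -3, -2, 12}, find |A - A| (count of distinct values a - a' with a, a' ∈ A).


A - A = {a - a' : a, a' ∈ A}; |A| = 5.
Bounds: 2|A|-1 ≤ |A - A| ≤ |A|² - |A| + 1, i.e. 9 ≤ |A - A| ≤ 21.
Note: 0 ∈ A - A always (from a - a). The set is symmetric: if d ∈ A - A then -d ∈ A - A.
Enumerate nonzero differences d = a - a' with a > a' (then include -d):
Positive differences: {1, 2, 3, 4, 14, 15, 16, 18}
Full difference set: {0} ∪ (positive diffs) ∪ (negative diffs).
|A - A| = 1 + 2·8 = 17 (matches direct enumeration: 17).

|A - A| = 17


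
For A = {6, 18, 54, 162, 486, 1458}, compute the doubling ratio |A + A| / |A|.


|A| = 6.
Compute A + A by enumerating all 36 pairs.
A + A = {12, 24, 36, 60, 72, 108, 168, 180, 216, 324, 492, 504, 540, 648, 972, 1464, 1476, 1512, 1620, 1944, 2916}, so |A + A| = 21.
K = |A + A| / |A| = 21/6 = 7/2 ≈ 3.5000.
Reference: AP of size 6 gives K = 11/6 ≈ 1.8333; a fully generic set of size 6 gives K ≈ 3.5000.

|A| = 6, |A + A| = 21, K = 21/6 = 7/2.


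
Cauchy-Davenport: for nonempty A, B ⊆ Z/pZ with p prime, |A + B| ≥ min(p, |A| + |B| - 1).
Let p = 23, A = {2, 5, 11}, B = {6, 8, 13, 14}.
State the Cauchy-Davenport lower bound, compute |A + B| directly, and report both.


Cauchy-Davenport: |A + B| ≥ min(p, |A| + |B| - 1) for A, B nonempty in Z/pZ.
|A| = 3, |B| = 4, p = 23.
CD lower bound = min(23, 3 + 4 - 1) = min(23, 6) = 6.
Compute A + B mod 23 directly:
a = 2: 2+6=8, 2+8=10, 2+13=15, 2+14=16
a = 5: 5+6=11, 5+8=13, 5+13=18, 5+14=19
a = 11: 11+6=17, 11+8=19, 11+13=1, 11+14=2
A + B = {1, 2, 8, 10, 11, 13, 15, 16, 17, 18, 19}, so |A + B| = 11.
Verify: 11 ≥ 6? Yes ✓.

CD lower bound = 6, actual |A + B| = 11.


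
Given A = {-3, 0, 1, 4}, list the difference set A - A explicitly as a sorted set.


A - A = {a - a' : a, a' ∈ A}.
Compute a - a' for each ordered pair (a, a'):
a = -3: -3--3=0, -3-0=-3, -3-1=-4, -3-4=-7
a = 0: 0--3=3, 0-0=0, 0-1=-1, 0-4=-4
a = 1: 1--3=4, 1-0=1, 1-1=0, 1-4=-3
a = 4: 4--3=7, 4-0=4, 4-1=3, 4-4=0
Collecting distinct values (and noting 0 appears from a-a):
A - A = {-7, -4, -3, -1, 0, 1, 3, 4, 7}
|A - A| = 9

A - A = {-7, -4, -3, -1, 0, 1, 3, 4, 7}


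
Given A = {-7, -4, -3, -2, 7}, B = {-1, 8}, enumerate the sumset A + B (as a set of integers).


A + B = {a + b : a ∈ A, b ∈ B}.
Enumerate all |A|·|B| = 5·2 = 10 pairs (a, b) and collect distinct sums.
a = -7: -7+-1=-8, -7+8=1
a = -4: -4+-1=-5, -4+8=4
a = -3: -3+-1=-4, -3+8=5
a = -2: -2+-1=-3, -2+8=6
a = 7: 7+-1=6, 7+8=15
Collecting distinct sums: A + B = {-8, -5, -4, -3, 1, 4, 5, 6, 15}
|A + B| = 9

A + B = {-8, -5, -4, -3, 1, 4, 5, 6, 15}


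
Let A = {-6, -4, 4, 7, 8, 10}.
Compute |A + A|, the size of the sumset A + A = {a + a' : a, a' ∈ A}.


A + A = {a + a' : a, a' ∈ A}; |A| = 6.
General bounds: 2|A| - 1 ≤ |A + A| ≤ |A|(|A|+1)/2, i.e. 11 ≤ |A + A| ≤ 21.
Lower bound 2|A|-1 is attained iff A is an arithmetic progression.
Enumerate sums a + a' for a ≤ a' (symmetric, so this suffices):
a = -6: -6+-6=-12, -6+-4=-10, -6+4=-2, -6+7=1, -6+8=2, -6+10=4
a = -4: -4+-4=-8, -4+4=0, -4+7=3, -4+8=4, -4+10=6
a = 4: 4+4=8, 4+7=11, 4+8=12, 4+10=14
a = 7: 7+7=14, 7+8=15, 7+10=17
a = 8: 8+8=16, 8+10=18
a = 10: 10+10=20
Distinct sums: {-12, -10, -8, -2, 0, 1, 2, 3, 4, 6, 8, 11, 12, 14, 15, 16, 17, 18, 20}
|A + A| = 19

|A + A| = 19


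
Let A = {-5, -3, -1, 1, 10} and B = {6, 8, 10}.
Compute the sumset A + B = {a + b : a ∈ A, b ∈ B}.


A + B = {a + b : a ∈ A, b ∈ B}.
Enumerate all |A|·|B| = 5·3 = 15 pairs (a, b) and collect distinct sums.
a = -5: -5+6=1, -5+8=3, -5+10=5
a = -3: -3+6=3, -3+8=5, -3+10=7
a = -1: -1+6=5, -1+8=7, -1+10=9
a = 1: 1+6=7, 1+8=9, 1+10=11
a = 10: 10+6=16, 10+8=18, 10+10=20
Collecting distinct sums: A + B = {1, 3, 5, 7, 9, 11, 16, 18, 20}
|A + B| = 9

A + B = {1, 3, 5, 7, 9, 11, 16, 18, 20}


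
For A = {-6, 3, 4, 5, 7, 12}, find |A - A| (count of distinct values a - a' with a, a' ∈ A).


A - A = {a - a' : a, a' ∈ A}; |A| = 6.
Bounds: 2|A|-1 ≤ |A - A| ≤ |A|² - |A| + 1, i.e. 11 ≤ |A - A| ≤ 31.
Note: 0 ∈ A - A always (from a - a). The set is symmetric: if d ∈ A - A then -d ∈ A - A.
Enumerate nonzero differences d = a - a' with a > a' (then include -d):
Positive differences: {1, 2, 3, 4, 5, 7, 8, 9, 10, 11, 13, 18}
Full difference set: {0} ∪ (positive diffs) ∪ (negative diffs).
|A - A| = 1 + 2·12 = 25 (matches direct enumeration: 25).

|A - A| = 25


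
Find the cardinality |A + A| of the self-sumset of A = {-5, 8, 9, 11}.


A + A = {a + a' : a, a' ∈ A}; |A| = 4.
General bounds: 2|A| - 1 ≤ |A + A| ≤ |A|(|A|+1)/2, i.e. 7 ≤ |A + A| ≤ 10.
Lower bound 2|A|-1 is attained iff A is an arithmetic progression.
Enumerate sums a + a' for a ≤ a' (symmetric, so this suffices):
a = -5: -5+-5=-10, -5+8=3, -5+9=4, -5+11=6
a = 8: 8+8=16, 8+9=17, 8+11=19
a = 9: 9+9=18, 9+11=20
a = 11: 11+11=22
Distinct sums: {-10, 3, 4, 6, 16, 17, 18, 19, 20, 22}
|A + A| = 10

|A + A| = 10


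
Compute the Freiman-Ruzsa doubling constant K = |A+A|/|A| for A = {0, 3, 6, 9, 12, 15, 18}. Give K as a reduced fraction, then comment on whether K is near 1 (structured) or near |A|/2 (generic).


|A| = 7.
Compute A + A by enumerating all 49 pairs.
A + A = {0, 3, 6, 9, 12, 15, 18, 21, 24, 27, 30, 33, 36}, so |A + A| = 13.
K = |A + A| / |A| = 13/7 (already in lowest terms) ≈ 1.8571.
Reference: AP of size 7 gives K = 13/7 ≈ 1.8571; a fully generic set of size 7 gives K ≈ 4.0000.

|A| = 7, |A + A| = 13, K = 13/7.


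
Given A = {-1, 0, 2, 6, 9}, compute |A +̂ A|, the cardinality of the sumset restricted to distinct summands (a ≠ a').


Restricted sumset: A +̂ A = {a + a' : a ∈ A, a' ∈ A, a ≠ a'}.
Equivalently, take A + A and drop any sum 2a that is achievable ONLY as a + a for a ∈ A (i.e. sums representable only with equal summands).
Enumerate pairs (a, a') with a < a' (symmetric, so each unordered pair gives one sum; this covers all a ≠ a'):
  -1 + 0 = -1
  -1 + 2 = 1
  -1 + 6 = 5
  -1 + 9 = 8
  0 + 2 = 2
  0 + 6 = 6
  0 + 9 = 9
  2 + 6 = 8
  2 + 9 = 11
  6 + 9 = 15
Collected distinct sums: {-1, 1, 2, 5, 6, 8, 9, 11, 15}
|A +̂ A| = 9
(Reference bound: |A +̂ A| ≥ 2|A| - 3 for |A| ≥ 2, with |A| = 5 giving ≥ 7.)

|A +̂ A| = 9


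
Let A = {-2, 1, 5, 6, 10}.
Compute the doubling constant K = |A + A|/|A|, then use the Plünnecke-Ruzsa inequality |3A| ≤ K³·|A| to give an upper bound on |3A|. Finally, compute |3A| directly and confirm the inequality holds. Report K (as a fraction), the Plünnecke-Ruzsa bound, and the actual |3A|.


|A| = 5.
Step 1: Compute A + A by enumerating all 25 pairs.
A + A = {-4, -1, 2, 3, 4, 6, 7, 8, 10, 11, 12, 15, 16, 20}, so |A + A| = 14.
Step 2: Doubling constant K = |A + A|/|A| = 14/5 = 14/5 ≈ 2.8000.
Step 3: Plünnecke-Ruzsa gives |3A| ≤ K³·|A| = (2.8000)³ · 5 ≈ 109.7600.
Step 4: Compute 3A = A + A + A directly by enumerating all triples (a,b,c) ∈ A³; |3A| = 27.
Step 5: Check 27 ≤ 109.7600? Yes ✓.

K = 14/5, Plünnecke-Ruzsa bound K³|A| ≈ 109.7600, |3A| = 27, inequality holds.


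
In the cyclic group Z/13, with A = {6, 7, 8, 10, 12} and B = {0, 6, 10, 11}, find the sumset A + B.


Work in Z/13Z: reduce every sum a + b modulo 13.
Enumerate all 20 pairs:
a = 6: 6+0=6, 6+6=12, 6+10=3, 6+11=4
a = 7: 7+0=7, 7+6=0, 7+10=4, 7+11=5
a = 8: 8+0=8, 8+6=1, 8+10=5, 8+11=6
a = 10: 10+0=10, 10+6=3, 10+10=7, 10+11=8
a = 12: 12+0=12, 12+6=5, 12+10=9, 12+11=10
Distinct residues collected: {0, 1, 3, 4, 5, 6, 7, 8, 9, 10, 12}
|A + B| = 11 (out of 13 total residues).

A + B = {0, 1, 3, 4, 5, 6, 7, 8, 9, 10, 12}


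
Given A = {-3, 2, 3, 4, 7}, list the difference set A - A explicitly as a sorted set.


A - A = {a - a' : a, a' ∈ A}.
Compute a - a' for each ordered pair (a, a'):
a = -3: -3--3=0, -3-2=-5, -3-3=-6, -3-4=-7, -3-7=-10
a = 2: 2--3=5, 2-2=0, 2-3=-1, 2-4=-2, 2-7=-5
a = 3: 3--3=6, 3-2=1, 3-3=0, 3-4=-1, 3-7=-4
a = 4: 4--3=7, 4-2=2, 4-3=1, 4-4=0, 4-7=-3
a = 7: 7--3=10, 7-2=5, 7-3=4, 7-4=3, 7-7=0
Collecting distinct values (and noting 0 appears from a-a):
A - A = {-10, -7, -6, -5, -4, -3, -2, -1, 0, 1, 2, 3, 4, 5, 6, 7, 10}
|A - A| = 17

A - A = {-10, -7, -6, -5, -4, -3, -2, -1, 0, 1, 2, 3, 4, 5, 6, 7, 10}


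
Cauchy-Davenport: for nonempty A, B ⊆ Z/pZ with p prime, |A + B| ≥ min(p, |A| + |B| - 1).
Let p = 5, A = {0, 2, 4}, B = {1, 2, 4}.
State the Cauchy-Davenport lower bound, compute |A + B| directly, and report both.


Cauchy-Davenport: |A + B| ≥ min(p, |A| + |B| - 1) for A, B nonempty in Z/pZ.
|A| = 3, |B| = 3, p = 5.
CD lower bound = min(5, 3 + 3 - 1) = min(5, 5) = 5.
Compute A + B mod 5 directly:
a = 0: 0+1=1, 0+2=2, 0+4=4
a = 2: 2+1=3, 2+2=4, 2+4=1
a = 4: 4+1=0, 4+2=1, 4+4=3
A + B = {0, 1, 2, 3, 4}, so |A + B| = 5.
Verify: 5 ≥ 5? Yes ✓.

CD lower bound = 5, actual |A + B| = 5.


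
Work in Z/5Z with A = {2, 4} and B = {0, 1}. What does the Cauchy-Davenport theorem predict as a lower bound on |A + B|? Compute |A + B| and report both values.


Cauchy-Davenport: |A + B| ≥ min(p, |A| + |B| - 1) for A, B nonempty in Z/pZ.
|A| = 2, |B| = 2, p = 5.
CD lower bound = min(5, 2 + 2 - 1) = min(5, 3) = 3.
Compute A + B mod 5 directly:
a = 2: 2+0=2, 2+1=3
a = 4: 4+0=4, 4+1=0
A + B = {0, 2, 3, 4}, so |A + B| = 4.
Verify: 4 ≥ 3? Yes ✓.

CD lower bound = 3, actual |A + B| = 4.


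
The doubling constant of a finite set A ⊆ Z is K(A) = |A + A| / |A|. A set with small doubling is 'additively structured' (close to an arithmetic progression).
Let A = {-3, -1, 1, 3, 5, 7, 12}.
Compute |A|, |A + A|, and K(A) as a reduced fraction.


|A| = 7.
Compute A + A by enumerating all 49 pairs.
A + A = {-6, -4, -2, 0, 2, 4, 6, 8, 9, 10, 11, 12, 13, 14, 15, 17, 19, 24}, so |A + A| = 18.
K = |A + A| / |A| = 18/7 (already in lowest terms) ≈ 2.5714.
Reference: AP of size 7 gives K = 13/7 ≈ 1.8571; a fully generic set of size 7 gives K ≈ 4.0000.

|A| = 7, |A + A| = 18, K = 18/7.


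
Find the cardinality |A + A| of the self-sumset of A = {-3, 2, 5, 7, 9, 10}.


A + A = {a + a' : a, a' ∈ A}; |A| = 6.
General bounds: 2|A| - 1 ≤ |A + A| ≤ |A|(|A|+1)/2, i.e. 11 ≤ |A + A| ≤ 21.
Lower bound 2|A|-1 is attained iff A is an arithmetic progression.
Enumerate sums a + a' for a ≤ a' (symmetric, so this suffices):
a = -3: -3+-3=-6, -3+2=-1, -3+5=2, -3+7=4, -3+9=6, -3+10=7
a = 2: 2+2=4, 2+5=7, 2+7=9, 2+9=11, 2+10=12
a = 5: 5+5=10, 5+7=12, 5+9=14, 5+10=15
a = 7: 7+7=14, 7+9=16, 7+10=17
a = 9: 9+9=18, 9+10=19
a = 10: 10+10=20
Distinct sums: {-6, -1, 2, 4, 6, 7, 9, 10, 11, 12, 14, 15, 16, 17, 18, 19, 20}
|A + A| = 17

|A + A| = 17


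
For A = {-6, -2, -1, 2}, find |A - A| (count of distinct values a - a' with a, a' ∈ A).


A - A = {a - a' : a, a' ∈ A}; |A| = 4.
Bounds: 2|A|-1 ≤ |A - A| ≤ |A|² - |A| + 1, i.e. 7 ≤ |A - A| ≤ 13.
Note: 0 ∈ A - A always (from a - a). The set is symmetric: if d ∈ A - A then -d ∈ A - A.
Enumerate nonzero differences d = a - a' with a > a' (then include -d):
Positive differences: {1, 3, 4, 5, 8}
Full difference set: {0} ∪ (positive diffs) ∪ (negative diffs).
|A - A| = 1 + 2·5 = 11 (matches direct enumeration: 11).

|A - A| = 11


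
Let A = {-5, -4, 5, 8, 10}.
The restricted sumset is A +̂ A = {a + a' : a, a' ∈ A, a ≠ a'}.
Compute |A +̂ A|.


Restricted sumset: A +̂ A = {a + a' : a ∈ A, a' ∈ A, a ≠ a'}.
Equivalently, take A + A and drop any sum 2a that is achievable ONLY as a + a for a ∈ A (i.e. sums representable only with equal summands).
Enumerate pairs (a, a') with a < a' (symmetric, so each unordered pair gives one sum; this covers all a ≠ a'):
  -5 + -4 = -9
  -5 + 5 = 0
  -5 + 8 = 3
  -5 + 10 = 5
  -4 + 5 = 1
  -4 + 8 = 4
  -4 + 10 = 6
  5 + 8 = 13
  5 + 10 = 15
  8 + 10 = 18
Collected distinct sums: {-9, 0, 1, 3, 4, 5, 6, 13, 15, 18}
|A +̂ A| = 10
(Reference bound: |A +̂ A| ≥ 2|A| - 3 for |A| ≥ 2, with |A| = 5 giving ≥ 7.)

|A +̂ A| = 10


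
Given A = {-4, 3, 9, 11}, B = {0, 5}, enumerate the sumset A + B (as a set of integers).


A + B = {a + b : a ∈ A, b ∈ B}.
Enumerate all |A|·|B| = 4·2 = 8 pairs (a, b) and collect distinct sums.
a = -4: -4+0=-4, -4+5=1
a = 3: 3+0=3, 3+5=8
a = 9: 9+0=9, 9+5=14
a = 11: 11+0=11, 11+5=16
Collecting distinct sums: A + B = {-4, 1, 3, 8, 9, 11, 14, 16}
|A + B| = 8

A + B = {-4, 1, 3, 8, 9, 11, 14, 16}


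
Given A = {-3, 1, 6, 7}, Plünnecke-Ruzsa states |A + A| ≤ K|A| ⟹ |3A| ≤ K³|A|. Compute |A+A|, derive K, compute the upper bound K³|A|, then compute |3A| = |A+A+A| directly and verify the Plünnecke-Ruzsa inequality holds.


|A| = 4.
Step 1: Compute A + A by enumerating all 16 pairs.
A + A = {-6, -2, 2, 3, 4, 7, 8, 12, 13, 14}, so |A + A| = 10.
Step 2: Doubling constant K = |A + A|/|A| = 10/4 = 10/4 ≈ 2.5000.
Step 3: Plünnecke-Ruzsa gives |3A| ≤ K³·|A| = (2.5000)³ · 4 ≈ 62.5000.
Step 4: Compute 3A = A + A + A directly by enumerating all triples (a,b,c) ∈ A³; |3A| = 19.
Step 5: Check 19 ≤ 62.5000? Yes ✓.

K = 10/4, Plünnecke-Ruzsa bound K³|A| ≈ 62.5000, |3A| = 19, inequality holds.


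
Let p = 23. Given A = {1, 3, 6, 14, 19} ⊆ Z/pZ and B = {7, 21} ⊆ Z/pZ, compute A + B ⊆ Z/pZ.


Work in Z/23Z: reduce every sum a + b modulo 23.
Enumerate all 10 pairs:
a = 1: 1+7=8, 1+21=22
a = 3: 3+7=10, 3+21=1
a = 6: 6+7=13, 6+21=4
a = 14: 14+7=21, 14+21=12
a = 19: 19+7=3, 19+21=17
Distinct residues collected: {1, 3, 4, 8, 10, 12, 13, 17, 21, 22}
|A + B| = 10 (out of 23 total residues).

A + B = {1, 3, 4, 8, 10, 12, 13, 17, 21, 22}


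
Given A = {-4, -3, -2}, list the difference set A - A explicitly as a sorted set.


A - A = {a - a' : a, a' ∈ A}.
Compute a - a' for each ordered pair (a, a'):
a = -4: -4--4=0, -4--3=-1, -4--2=-2
a = -3: -3--4=1, -3--3=0, -3--2=-1
a = -2: -2--4=2, -2--3=1, -2--2=0
Collecting distinct values (and noting 0 appears from a-a):
A - A = {-2, -1, 0, 1, 2}
|A - A| = 5

A - A = {-2, -1, 0, 1, 2}


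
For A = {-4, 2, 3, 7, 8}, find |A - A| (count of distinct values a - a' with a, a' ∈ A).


A - A = {a - a' : a, a' ∈ A}; |A| = 5.
Bounds: 2|A|-1 ≤ |A - A| ≤ |A|² - |A| + 1, i.e. 9 ≤ |A - A| ≤ 21.
Note: 0 ∈ A - A always (from a - a). The set is symmetric: if d ∈ A - A then -d ∈ A - A.
Enumerate nonzero differences d = a - a' with a > a' (then include -d):
Positive differences: {1, 4, 5, 6, 7, 11, 12}
Full difference set: {0} ∪ (positive diffs) ∪ (negative diffs).
|A - A| = 1 + 2·7 = 15 (matches direct enumeration: 15).

|A - A| = 15


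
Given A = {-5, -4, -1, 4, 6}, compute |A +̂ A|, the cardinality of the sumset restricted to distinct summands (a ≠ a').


Restricted sumset: A +̂ A = {a + a' : a ∈ A, a' ∈ A, a ≠ a'}.
Equivalently, take A + A and drop any sum 2a that is achievable ONLY as a + a for a ∈ A (i.e. sums representable only with equal summands).
Enumerate pairs (a, a') with a < a' (symmetric, so each unordered pair gives one sum; this covers all a ≠ a'):
  -5 + -4 = -9
  -5 + -1 = -6
  -5 + 4 = -1
  -5 + 6 = 1
  -4 + -1 = -5
  -4 + 4 = 0
  -4 + 6 = 2
  -1 + 4 = 3
  -1 + 6 = 5
  4 + 6 = 10
Collected distinct sums: {-9, -6, -5, -1, 0, 1, 2, 3, 5, 10}
|A +̂ A| = 10
(Reference bound: |A +̂ A| ≥ 2|A| - 3 for |A| ≥ 2, with |A| = 5 giving ≥ 7.)

|A +̂ A| = 10


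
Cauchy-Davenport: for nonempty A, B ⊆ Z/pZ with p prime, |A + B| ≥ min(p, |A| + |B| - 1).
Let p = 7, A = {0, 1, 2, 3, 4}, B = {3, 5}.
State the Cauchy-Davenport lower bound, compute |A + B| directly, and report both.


Cauchy-Davenport: |A + B| ≥ min(p, |A| + |B| - 1) for A, B nonempty in Z/pZ.
|A| = 5, |B| = 2, p = 7.
CD lower bound = min(7, 5 + 2 - 1) = min(7, 6) = 6.
Compute A + B mod 7 directly:
a = 0: 0+3=3, 0+5=5
a = 1: 1+3=4, 1+5=6
a = 2: 2+3=5, 2+5=0
a = 3: 3+3=6, 3+5=1
a = 4: 4+3=0, 4+5=2
A + B = {0, 1, 2, 3, 4, 5, 6}, so |A + B| = 7.
Verify: 7 ≥ 6? Yes ✓.

CD lower bound = 6, actual |A + B| = 7.


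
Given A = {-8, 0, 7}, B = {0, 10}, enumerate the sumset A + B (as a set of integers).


A + B = {a + b : a ∈ A, b ∈ B}.
Enumerate all |A|·|B| = 3·2 = 6 pairs (a, b) and collect distinct sums.
a = -8: -8+0=-8, -8+10=2
a = 0: 0+0=0, 0+10=10
a = 7: 7+0=7, 7+10=17
Collecting distinct sums: A + B = {-8, 0, 2, 7, 10, 17}
|A + B| = 6

A + B = {-8, 0, 2, 7, 10, 17}


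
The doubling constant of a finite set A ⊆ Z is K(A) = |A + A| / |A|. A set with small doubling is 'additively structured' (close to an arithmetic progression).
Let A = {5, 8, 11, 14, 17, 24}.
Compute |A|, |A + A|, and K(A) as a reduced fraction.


|A| = 6.
Compute A + A by enumerating all 36 pairs.
A + A = {10, 13, 16, 19, 22, 25, 28, 29, 31, 32, 34, 35, 38, 41, 48}, so |A + A| = 15.
K = |A + A| / |A| = 15/6 = 5/2 ≈ 2.5000.
Reference: AP of size 6 gives K = 11/6 ≈ 1.8333; a fully generic set of size 6 gives K ≈ 3.5000.

|A| = 6, |A + A| = 15, K = 15/6 = 5/2.


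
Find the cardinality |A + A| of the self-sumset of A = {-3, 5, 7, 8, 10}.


A + A = {a + a' : a, a' ∈ A}; |A| = 5.
General bounds: 2|A| - 1 ≤ |A + A| ≤ |A|(|A|+1)/2, i.e. 9 ≤ |A + A| ≤ 15.
Lower bound 2|A|-1 is attained iff A is an arithmetic progression.
Enumerate sums a + a' for a ≤ a' (symmetric, so this suffices):
a = -3: -3+-3=-6, -3+5=2, -3+7=4, -3+8=5, -3+10=7
a = 5: 5+5=10, 5+7=12, 5+8=13, 5+10=15
a = 7: 7+7=14, 7+8=15, 7+10=17
a = 8: 8+8=16, 8+10=18
a = 10: 10+10=20
Distinct sums: {-6, 2, 4, 5, 7, 10, 12, 13, 14, 15, 16, 17, 18, 20}
|A + A| = 14

|A + A| = 14


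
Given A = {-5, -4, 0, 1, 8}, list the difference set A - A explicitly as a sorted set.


A - A = {a - a' : a, a' ∈ A}.
Compute a - a' for each ordered pair (a, a'):
a = -5: -5--5=0, -5--4=-1, -5-0=-5, -5-1=-6, -5-8=-13
a = -4: -4--5=1, -4--4=0, -4-0=-4, -4-1=-5, -4-8=-12
a = 0: 0--5=5, 0--4=4, 0-0=0, 0-1=-1, 0-8=-8
a = 1: 1--5=6, 1--4=5, 1-0=1, 1-1=0, 1-8=-7
a = 8: 8--5=13, 8--4=12, 8-0=8, 8-1=7, 8-8=0
Collecting distinct values (and noting 0 appears from a-a):
A - A = {-13, -12, -8, -7, -6, -5, -4, -1, 0, 1, 4, 5, 6, 7, 8, 12, 13}
|A - A| = 17

A - A = {-13, -12, -8, -7, -6, -5, -4, -1, 0, 1, 4, 5, 6, 7, 8, 12, 13}


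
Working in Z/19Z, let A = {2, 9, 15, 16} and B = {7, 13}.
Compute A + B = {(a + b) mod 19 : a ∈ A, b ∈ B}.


Work in Z/19Z: reduce every sum a + b modulo 19.
Enumerate all 8 pairs:
a = 2: 2+7=9, 2+13=15
a = 9: 9+7=16, 9+13=3
a = 15: 15+7=3, 15+13=9
a = 16: 16+7=4, 16+13=10
Distinct residues collected: {3, 4, 9, 10, 15, 16}
|A + B| = 6 (out of 19 total residues).

A + B = {3, 4, 9, 10, 15, 16}


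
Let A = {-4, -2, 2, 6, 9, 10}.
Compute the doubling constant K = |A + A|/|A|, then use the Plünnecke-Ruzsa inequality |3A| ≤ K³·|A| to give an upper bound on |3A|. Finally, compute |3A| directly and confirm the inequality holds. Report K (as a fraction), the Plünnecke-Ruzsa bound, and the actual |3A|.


|A| = 6.
Step 1: Compute A + A by enumerating all 36 pairs.
A + A = {-8, -6, -4, -2, 0, 2, 4, 5, 6, 7, 8, 11, 12, 15, 16, 18, 19, 20}, so |A + A| = 18.
Step 2: Doubling constant K = |A + A|/|A| = 18/6 = 18/6 ≈ 3.0000.
Step 3: Plünnecke-Ruzsa gives |3A| ≤ K³·|A| = (3.0000)³ · 6 ≈ 162.0000.
Step 4: Compute 3A = A + A + A directly by enumerating all triples (a,b,c) ∈ A³; |3A| = 35.
Step 5: Check 35 ≤ 162.0000? Yes ✓.

K = 18/6, Plünnecke-Ruzsa bound K³|A| ≈ 162.0000, |3A| = 35, inequality holds.


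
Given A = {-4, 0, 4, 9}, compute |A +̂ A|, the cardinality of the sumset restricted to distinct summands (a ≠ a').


Restricted sumset: A +̂ A = {a + a' : a ∈ A, a' ∈ A, a ≠ a'}.
Equivalently, take A + A and drop any sum 2a that is achievable ONLY as a + a for a ∈ A (i.e. sums representable only with equal summands).
Enumerate pairs (a, a') with a < a' (symmetric, so each unordered pair gives one sum; this covers all a ≠ a'):
  -4 + 0 = -4
  -4 + 4 = 0
  -4 + 9 = 5
  0 + 4 = 4
  0 + 9 = 9
  4 + 9 = 13
Collected distinct sums: {-4, 0, 4, 5, 9, 13}
|A +̂ A| = 6
(Reference bound: |A +̂ A| ≥ 2|A| - 3 for |A| ≥ 2, with |A| = 4 giving ≥ 5.)

|A +̂ A| = 6


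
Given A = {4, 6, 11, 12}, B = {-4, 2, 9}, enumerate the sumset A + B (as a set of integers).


A + B = {a + b : a ∈ A, b ∈ B}.
Enumerate all |A|·|B| = 4·3 = 12 pairs (a, b) and collect distinct sums.
a = 4: 4+-4=0, 4+2=6, 4+9=13
a = 6: 6+-4=2, 6+2=8, 6+9=15
a = 11: 11+-4=7, 11+2=13, 11+9=20
a = 12: 12+-4=8, 12+2=14, 12+9=21
Collecting distinct sums: A + B = {0, 2, 6, 7, 8, 13, 14, 15, 20, 21}
|A + B| = 10

A + B = {0, 2, 6, 7, 8, 13, 14, 15, 20, 21}


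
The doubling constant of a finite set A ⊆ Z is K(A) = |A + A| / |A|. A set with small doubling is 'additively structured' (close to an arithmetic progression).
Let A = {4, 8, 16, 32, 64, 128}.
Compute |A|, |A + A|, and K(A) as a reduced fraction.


|A| = 6.
Compute A + A by enumerating all 36 pairs.
A + A = {8, 12, 16, 20, 24, 32, 36, 40, 48, 64, 68, 72, 80, 96, 128, 132, 136, 144, 160, 192, 256}, so |A + A| = 21.
K = |A + A| / |A| = 21/6 = 7/2 ≈ 3.5000.
Reference: AP of size 6 gives K = 11/6 ≈ 1.8333; a fully generic set of size 6 gives K ≈ 3.5000.

|A| = 6, |A + A| = 21, K = 21/6 = 7/2.


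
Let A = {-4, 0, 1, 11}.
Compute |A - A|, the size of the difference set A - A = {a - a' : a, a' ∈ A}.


A - A = {a - a' : a, a' ∈ A}; |A| = 4.
Bounds: 2|A|-1 ≤ |A - A| ≤ |A|² - |A| + 1, i.e. 7 ≤ |A - A| ≤ 13.
Note: 0 ∈ A - A always (from a - a). The set is symmetric: if d ∈ A - A then -d ∈ A - A.
Enumerate nonzero differences d = a - a' with a > a' (then include -d):
Positive differences: {1, 4, 5, 10, 11, 15}
Full difference set: {0} ∪ (positive diffs) ∪ (negative diffs).
|A - A| = 1 + 2·6 = 13 (matches direct enumeration: 13).

|A - A| = 13


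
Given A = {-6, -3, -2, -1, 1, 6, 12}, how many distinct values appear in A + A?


A + A = {a + a' : a, a' ∈ A}; |A| = 7.
General bounds: 2|A| - 1 ≤ |A + A| ≤ |A|(|A|+1)/2, i.e. 13 ≤ |A + A| ≤ 28.
Lower bound 2|A|-1 is attained iff A is an arithmetic progression.
Enumerate sums a + a' for a ≤ a' (symmetric, so this suffices):
a = -6: -6+-6=-12, -6+-3=-9, -6+-2=-8, -6+-1=-7, -6+1=-5, -6+6=0, -6+12=6
a = -3: -3+-3=-6, -3+-2=-5, -3+-1=-4, -3+1=-2, -3+6=3, -3+12=9
a = -2: -2+-2=-4, -2+-1=-3, -2+1=-1, -2+6=4, -2+12=10
a = -1: -1+-1=-2, -1+1=0, -1+6=5, -1+12=11
a = 1: 1+1=2, 1+6=7, 1+12=13
a = 6: 6+6=12, 6+12=18
a = 12: 12+12=24
Distinct sums: {-12, -9, -8, -7, -6, -5, -4, -3, -2, -1, 0, 2, 3, 4, 5, 6, 7, 9, 10, 11, 12, 13, 18, 24}
|A + A| = 24

|A + A| = 24


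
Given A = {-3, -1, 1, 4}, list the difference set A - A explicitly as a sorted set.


A - A = {a - a' : a, a' ∈ A}.
Compute a - a' for each ordered pair (a, a'):
a = -3: -3--3=0, -3--1=-2, -3-1=-4, -3-4=-7
a = -1: -1--3=2, -1--1=0, -1-1=-2, -1-4=-5
a = 1: 1--3=4, 1--1=2, 1-1=0, 1-4=-3
a = 4: 4--3=7, 4--1=5, 4-1=3, 4-4=0
Collecting distinct values (and noting 0 appears from a-a):
A - A = {-7, -5, -4, -3, -2, 0, 2, 3, 4, 5, 7}
|A - A| = 11

A - A = {-7, -5, -4, -3, -2, 0, 2, 3, 4, 5, 7}


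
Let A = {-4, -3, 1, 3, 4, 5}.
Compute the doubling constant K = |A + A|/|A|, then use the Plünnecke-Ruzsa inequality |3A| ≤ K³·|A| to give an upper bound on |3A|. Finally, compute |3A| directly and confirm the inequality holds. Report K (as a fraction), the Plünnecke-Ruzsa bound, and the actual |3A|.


|A| = 6.
Step 1: Compute A + A by enumerating all 36 pairs.
A + A = {-8, -7, -6, -3, -2, -1, 0, 1, 2, 4, 5, 6, 7, 8, 9, 10}, so |A + A| = 16.
Step 2: Doubling constant K = |A + A|/|A| = 16/6 = 16/6 ≈ 2.6667.
Step 3: Plünnecke-Ruzsa gives |3A| ≤ K³·|A| = (2.6667)³ · 6 ≈ 113.7778.
Step 4: Compute 3A = A + A + A directly by enumerating all triples (a,b,c) ∈ A³; |3A| = 27.
Step 5: Check 27 ≤ 113.7778? Yes ✓.

K = 16/6, Plünnecke-Ruzsa bound K³|A| ≈ 113.7778, |3A| = 27, inequality holds.


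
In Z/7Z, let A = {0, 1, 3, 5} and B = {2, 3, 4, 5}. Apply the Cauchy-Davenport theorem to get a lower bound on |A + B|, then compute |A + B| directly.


Cauchy-Davenport: |A + B| ≥ min(p, |A| + |B| - 1) for A, B nonempty in Z/pZ.
|A| = 4, |B| = 4, p = 7.
CD lower bound = min(7, 4 + 4 - 1) = min(7, 7) = 7.
Compute A + B mod 7 directly:
a = 0: 0+2=2, 0+3=3, 0+4=4, 0+5=5
a = 1: 1+2=3, 1+3=4, 1+4=5, 1+5=6
a = 3: 3+2=5, 3+3=6, 3+4=0, 3+5=1
a = 5: 5+2=0, 5+3=1, 5+4=2, 5+5=3
A + B = {0, 1, 2, 3, 4, 5, 6}, so |A + B| = 7.
Verify: 7 ≥ 7? Yes ✓.

CD lower bound = 7, actual |A + B| = 7.


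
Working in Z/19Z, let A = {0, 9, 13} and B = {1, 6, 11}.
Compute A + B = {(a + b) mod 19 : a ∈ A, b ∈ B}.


Work in Z/19Z: reduce every sum a + b modulo 19.
Enumerate all 9 pairs:
a = 0: 0+1=1, 0+6=6, 0+11=11
a = 9: 9+1=10, 9+6=15, 9+11=1
a = 13: 13+1=14, 13+6=0, 13+11=5
Distinct residues collected: {0, 1, 5, 6, 10, 11, 14, 15}
|A + B| = 8 (out of 19 total residues).

A + B = {0, 1, 5, 6, 10, 11, 14, 15}
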